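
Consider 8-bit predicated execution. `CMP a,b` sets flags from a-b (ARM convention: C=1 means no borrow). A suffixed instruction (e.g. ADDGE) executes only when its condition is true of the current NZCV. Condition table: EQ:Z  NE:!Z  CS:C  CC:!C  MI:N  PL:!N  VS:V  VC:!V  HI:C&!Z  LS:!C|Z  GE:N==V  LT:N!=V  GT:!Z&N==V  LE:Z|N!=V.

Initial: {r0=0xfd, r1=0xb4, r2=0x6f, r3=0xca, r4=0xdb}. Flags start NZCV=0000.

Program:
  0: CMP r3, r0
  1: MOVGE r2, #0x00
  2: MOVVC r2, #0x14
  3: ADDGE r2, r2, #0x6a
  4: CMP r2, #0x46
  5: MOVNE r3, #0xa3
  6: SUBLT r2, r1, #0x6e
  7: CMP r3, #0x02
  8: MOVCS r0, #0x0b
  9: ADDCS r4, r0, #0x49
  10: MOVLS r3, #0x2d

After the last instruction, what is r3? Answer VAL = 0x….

0: ✓ CMP  NZCV=1000
1: · MOVGE
2: ✓ MOVVC  r2←0x14
3: · ADDGE
4: ✓ CMP  NZCV=1000
5: ✓ MOVNE  r3←0xa3
6: ✓ SUBLT  r2←0x46
7: ✓ CMP  NZCV=1010
8: ✓ MOVCS  r0←0x0b
9: ✓ ADDCS  r4←0x54
10: · MOVLS

VAL = 0xa3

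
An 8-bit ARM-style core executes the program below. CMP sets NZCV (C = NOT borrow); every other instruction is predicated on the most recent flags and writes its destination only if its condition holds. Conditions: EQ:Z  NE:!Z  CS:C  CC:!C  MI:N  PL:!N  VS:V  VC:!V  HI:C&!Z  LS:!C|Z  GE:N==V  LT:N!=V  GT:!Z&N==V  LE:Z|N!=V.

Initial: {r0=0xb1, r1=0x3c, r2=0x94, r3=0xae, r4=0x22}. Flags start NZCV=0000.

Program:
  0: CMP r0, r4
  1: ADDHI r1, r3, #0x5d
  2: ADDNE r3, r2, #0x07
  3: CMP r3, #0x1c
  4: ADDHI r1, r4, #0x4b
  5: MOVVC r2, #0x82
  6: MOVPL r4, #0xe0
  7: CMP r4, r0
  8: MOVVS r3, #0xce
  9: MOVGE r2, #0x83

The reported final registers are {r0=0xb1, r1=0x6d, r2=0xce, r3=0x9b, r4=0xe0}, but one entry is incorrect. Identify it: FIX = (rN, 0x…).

FIX = (r2, 0x83)

0: ✓ CMP  NZCV=1010
1: ✓ ADDHI  r1←0x0b
2: ✓ ADDNE  r3←0x9b
3: ✓ CMP  NZCV=0011
4: ✓ ADDHI  r1←0x6d
5: · MOVVC
6: ✓ MOVPL  r4←0xe0
7: ✓ CMP  NZCV=0010
8: · MOVVS
9: ✓ MOVGE  r2←0x83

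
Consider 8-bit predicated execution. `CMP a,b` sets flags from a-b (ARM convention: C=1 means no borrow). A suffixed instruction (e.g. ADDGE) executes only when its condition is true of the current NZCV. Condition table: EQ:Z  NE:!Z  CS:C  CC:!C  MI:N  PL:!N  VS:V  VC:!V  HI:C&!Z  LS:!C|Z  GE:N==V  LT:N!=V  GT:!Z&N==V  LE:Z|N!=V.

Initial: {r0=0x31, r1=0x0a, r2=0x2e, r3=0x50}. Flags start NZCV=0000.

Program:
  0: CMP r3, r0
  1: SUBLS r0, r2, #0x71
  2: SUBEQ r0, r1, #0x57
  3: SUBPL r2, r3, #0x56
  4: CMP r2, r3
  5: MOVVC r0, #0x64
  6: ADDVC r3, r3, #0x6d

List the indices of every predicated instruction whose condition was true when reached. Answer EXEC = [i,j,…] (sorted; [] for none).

EXEC = [3,5,6]

[0] flags=0010 → (cmp)
[1] flags=0010 LS?F → skip
[2] flags=0010 EQ?F → skip
[3] flags=0010 PL?T → r2=0xfa
[4] flags=1010 → (cmp)
[5] flags=1010 VC?T → r0=0x64
[6] flags=1010 VC?T → r3=0xbd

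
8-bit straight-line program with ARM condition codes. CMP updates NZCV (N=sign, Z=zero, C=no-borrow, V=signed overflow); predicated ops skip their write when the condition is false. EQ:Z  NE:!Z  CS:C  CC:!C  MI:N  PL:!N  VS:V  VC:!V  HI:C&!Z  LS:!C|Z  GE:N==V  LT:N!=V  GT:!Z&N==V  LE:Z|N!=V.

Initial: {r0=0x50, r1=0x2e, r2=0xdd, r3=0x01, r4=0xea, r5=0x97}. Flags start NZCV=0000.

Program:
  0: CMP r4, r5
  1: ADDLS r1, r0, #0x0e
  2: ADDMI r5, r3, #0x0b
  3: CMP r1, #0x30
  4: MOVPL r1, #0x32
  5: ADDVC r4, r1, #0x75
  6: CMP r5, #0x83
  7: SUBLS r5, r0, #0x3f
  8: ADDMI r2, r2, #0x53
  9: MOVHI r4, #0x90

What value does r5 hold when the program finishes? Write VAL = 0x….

0: ✓ CMP  NZCV=0010
1: · ADDLS
2: · ADDMI
3: ✓ CMP  NZCV=1000
4: · MOVPL
5: ✓ ADDVC  r4←0xa3
6: ✓ CMP  NZCV=0010
7: · SUBLS
8: · ADDMI
9: ✓ MOVHI  r4←0x90

VAL = 0x97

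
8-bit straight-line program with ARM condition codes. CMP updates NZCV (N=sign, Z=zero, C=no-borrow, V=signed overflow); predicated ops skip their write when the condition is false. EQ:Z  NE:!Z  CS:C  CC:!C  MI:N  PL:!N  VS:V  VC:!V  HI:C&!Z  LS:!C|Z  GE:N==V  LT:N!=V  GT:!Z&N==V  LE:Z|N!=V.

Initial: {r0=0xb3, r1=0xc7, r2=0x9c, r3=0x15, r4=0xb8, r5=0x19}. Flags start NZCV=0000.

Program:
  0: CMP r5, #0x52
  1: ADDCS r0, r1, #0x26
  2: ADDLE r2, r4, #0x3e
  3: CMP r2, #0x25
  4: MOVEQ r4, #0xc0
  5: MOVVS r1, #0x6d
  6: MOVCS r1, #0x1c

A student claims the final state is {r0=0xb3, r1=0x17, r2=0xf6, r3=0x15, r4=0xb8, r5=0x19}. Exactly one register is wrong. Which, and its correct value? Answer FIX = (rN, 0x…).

0: ✓ CMP  NZCV=1000
1: · ADDCS
2: ✓ ADDLE  r2←0xf6
3: ✓ CMP  NZCV=1010
4: · MOVEQ
5: · MOVVS
6: ✓ MOVCS  r1←0x1c

FIX = (r1, 0x1c)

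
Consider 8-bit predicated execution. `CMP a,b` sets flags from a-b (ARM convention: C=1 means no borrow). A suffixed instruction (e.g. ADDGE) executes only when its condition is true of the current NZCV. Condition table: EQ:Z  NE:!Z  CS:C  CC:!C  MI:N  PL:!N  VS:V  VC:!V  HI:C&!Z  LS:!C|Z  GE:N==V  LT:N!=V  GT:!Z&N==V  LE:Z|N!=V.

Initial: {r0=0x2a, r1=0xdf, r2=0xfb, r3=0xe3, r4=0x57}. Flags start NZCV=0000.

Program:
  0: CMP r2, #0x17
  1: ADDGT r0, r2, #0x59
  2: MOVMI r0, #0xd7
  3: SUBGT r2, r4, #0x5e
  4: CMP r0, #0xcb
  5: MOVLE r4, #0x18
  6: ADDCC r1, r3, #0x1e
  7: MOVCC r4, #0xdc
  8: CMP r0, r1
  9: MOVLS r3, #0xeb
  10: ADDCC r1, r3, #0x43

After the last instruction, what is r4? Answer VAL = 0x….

VAL = 0x57

[0] flags=1010 → (cmp)
[1] flags=1010 GT?F → skip
[2] flags=1010 MI?T → r0=0xd7
[3] flags=1010 GT?F → skip
[4] flags=0010 → (cmp)
[5] flags=0010 LE?F → skip
[6] flags=0010 CC?F → skip
[7] flags=0010 CC?F → skip
[8] flags=1000 → (cmp)
[9] flags=1000 LS?T → r3=0xeb
[10] flags=1000 CC?T → r1=0x2e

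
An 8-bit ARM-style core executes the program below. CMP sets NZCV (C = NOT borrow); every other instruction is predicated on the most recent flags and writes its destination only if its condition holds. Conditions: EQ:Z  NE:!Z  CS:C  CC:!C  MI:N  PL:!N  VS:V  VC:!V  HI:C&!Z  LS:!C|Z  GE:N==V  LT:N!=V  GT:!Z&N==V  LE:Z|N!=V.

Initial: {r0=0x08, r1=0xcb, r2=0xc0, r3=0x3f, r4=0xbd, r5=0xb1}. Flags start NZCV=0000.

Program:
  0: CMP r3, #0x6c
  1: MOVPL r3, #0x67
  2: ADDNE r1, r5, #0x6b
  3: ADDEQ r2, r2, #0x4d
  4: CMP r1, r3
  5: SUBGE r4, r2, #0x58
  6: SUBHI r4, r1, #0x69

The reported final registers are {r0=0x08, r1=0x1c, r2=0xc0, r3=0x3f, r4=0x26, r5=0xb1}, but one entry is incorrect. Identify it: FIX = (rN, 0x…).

0: ✓ CMP  NZCV=1000
1: · MOVPL
2: ✓ ADDNE  r1←0x1c
3: · ADDEQ
4: ✓ CMP  NZCV=1000
5: · SUBGE
6: · SUBHI

FIX = (r4, 0xbd)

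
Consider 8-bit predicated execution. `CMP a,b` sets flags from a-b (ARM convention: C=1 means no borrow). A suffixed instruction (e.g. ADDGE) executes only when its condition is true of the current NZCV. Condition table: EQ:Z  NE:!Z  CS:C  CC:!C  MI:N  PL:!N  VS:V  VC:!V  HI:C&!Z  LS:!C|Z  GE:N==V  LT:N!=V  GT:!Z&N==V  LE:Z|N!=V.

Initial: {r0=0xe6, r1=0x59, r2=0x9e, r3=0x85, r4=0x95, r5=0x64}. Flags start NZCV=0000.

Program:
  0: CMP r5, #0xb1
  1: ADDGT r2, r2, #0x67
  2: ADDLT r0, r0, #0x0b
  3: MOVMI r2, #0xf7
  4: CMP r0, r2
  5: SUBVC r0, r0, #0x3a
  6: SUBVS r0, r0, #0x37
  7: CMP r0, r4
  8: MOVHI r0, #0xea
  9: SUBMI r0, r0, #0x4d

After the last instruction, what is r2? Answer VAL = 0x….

VAL = 0xf7

[0] flags=1001 → (cmp)
[1] flags=1001 GT?T → r2=0x05
[2] flags=1001 LT?F → skip
[3] flags=1001 MI?T → r2=0xf7
[4] flags=1000 → (cmp)
[5] flags=1000 VC?T → r0=0xac
[6] flags=1000 VS?F → skip
[7] flags=0010 → (cmp)
[8] flags=0010 HI?T → r0=0xea
[9] flags=0010 MI?F → skip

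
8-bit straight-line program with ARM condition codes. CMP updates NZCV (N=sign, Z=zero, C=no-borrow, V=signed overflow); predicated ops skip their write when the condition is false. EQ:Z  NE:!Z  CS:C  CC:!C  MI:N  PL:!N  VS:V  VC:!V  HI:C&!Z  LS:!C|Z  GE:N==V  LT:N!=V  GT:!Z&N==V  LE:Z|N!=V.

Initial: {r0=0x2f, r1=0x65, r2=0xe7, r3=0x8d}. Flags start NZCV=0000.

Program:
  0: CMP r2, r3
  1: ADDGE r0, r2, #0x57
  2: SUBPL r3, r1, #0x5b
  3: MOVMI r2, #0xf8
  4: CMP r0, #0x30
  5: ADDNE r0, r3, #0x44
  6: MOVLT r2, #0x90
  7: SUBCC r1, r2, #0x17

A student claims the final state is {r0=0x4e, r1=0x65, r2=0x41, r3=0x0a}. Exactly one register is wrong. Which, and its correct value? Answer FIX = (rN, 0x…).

[0] flags=0010 → (cmp)
[1] flags=0010 GE?T → r0=0x3e
[2] flags=0010 PL?T → r3=0x0a
[3] flags=0010 MI?F → skip
[4] flags=0010 → (cmp)
[5] flags=0010 NE?T → r0=0x4e
[6] flags=0010 LT?F → skip
[7] flags=0010 CC?F → skip

FIX = (r2, 0xe7)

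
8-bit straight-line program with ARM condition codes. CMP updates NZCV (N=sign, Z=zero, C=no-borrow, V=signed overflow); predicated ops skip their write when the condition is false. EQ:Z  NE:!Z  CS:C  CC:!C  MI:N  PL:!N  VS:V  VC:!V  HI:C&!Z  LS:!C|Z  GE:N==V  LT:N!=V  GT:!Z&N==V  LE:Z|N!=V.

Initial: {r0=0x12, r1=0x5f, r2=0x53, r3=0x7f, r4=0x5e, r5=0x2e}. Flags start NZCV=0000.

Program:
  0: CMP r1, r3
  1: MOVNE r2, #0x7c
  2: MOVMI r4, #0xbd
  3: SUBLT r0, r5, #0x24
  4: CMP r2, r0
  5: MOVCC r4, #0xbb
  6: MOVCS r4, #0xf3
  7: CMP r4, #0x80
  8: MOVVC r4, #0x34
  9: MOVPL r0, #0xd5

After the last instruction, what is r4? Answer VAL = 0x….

VAL = 0x34

[0] flags=1000 → (cmp)
[1] flags=1000 NE?T → r2=0x7c
[2] flags=1000 MI?T → r4=0xbd
[3] flags=1000 LT?T → r0=0x0a
[4] flags=0010 → (cmp)
[5] flags=0010 CC?F → skip
[6] flags=0010 CS?T → r4=0xf3
[7] flags=0010 → (cmp)
[8] flags=0010 VC?T → r4=0x34
[9] flags=0010 PL?T → r0=0xd5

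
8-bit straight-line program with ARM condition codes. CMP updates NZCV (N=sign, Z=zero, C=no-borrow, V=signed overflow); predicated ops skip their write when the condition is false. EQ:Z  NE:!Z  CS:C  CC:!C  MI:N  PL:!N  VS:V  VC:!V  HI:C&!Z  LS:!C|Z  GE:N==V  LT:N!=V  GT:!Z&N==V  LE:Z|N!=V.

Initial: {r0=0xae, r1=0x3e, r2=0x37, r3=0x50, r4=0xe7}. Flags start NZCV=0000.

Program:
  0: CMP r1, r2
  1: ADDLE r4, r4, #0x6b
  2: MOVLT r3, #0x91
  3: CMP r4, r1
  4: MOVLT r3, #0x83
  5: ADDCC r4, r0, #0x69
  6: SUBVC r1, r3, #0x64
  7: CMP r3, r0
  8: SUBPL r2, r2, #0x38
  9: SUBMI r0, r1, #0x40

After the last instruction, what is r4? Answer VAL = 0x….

0: ✓ CMP  NZCV=0010
1: · ADDLE
2: · MOVLT
3: ✓ CMP  NZCV=1010
4: ✓ MOVLT  r3←0x83
5: · ADDCC
6: ✓ SUBVC  r1←0x1f
7: ✓ CMP  NZCV=1000
8: · SUBPL
9: ✓ SUBMI  r0←0xdf

VAL = 0xe7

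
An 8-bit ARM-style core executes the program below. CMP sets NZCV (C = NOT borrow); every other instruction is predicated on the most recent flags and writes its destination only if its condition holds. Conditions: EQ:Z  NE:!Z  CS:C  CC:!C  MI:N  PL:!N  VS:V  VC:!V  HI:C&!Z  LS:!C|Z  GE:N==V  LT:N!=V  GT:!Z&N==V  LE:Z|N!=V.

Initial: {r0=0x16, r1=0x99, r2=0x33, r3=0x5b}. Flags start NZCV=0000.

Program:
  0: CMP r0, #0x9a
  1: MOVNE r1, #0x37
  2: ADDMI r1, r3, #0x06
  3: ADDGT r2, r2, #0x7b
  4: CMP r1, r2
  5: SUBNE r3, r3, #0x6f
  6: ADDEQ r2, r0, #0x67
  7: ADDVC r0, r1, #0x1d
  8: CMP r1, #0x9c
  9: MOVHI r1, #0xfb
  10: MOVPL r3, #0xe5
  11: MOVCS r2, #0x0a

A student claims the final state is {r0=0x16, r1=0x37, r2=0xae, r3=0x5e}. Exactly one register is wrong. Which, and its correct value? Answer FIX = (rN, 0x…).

[0] flags=0000 → (cmp)
[1] flags=0000 NE?T → r1=0x37
[2] flags=0000 MI?F → skip
[3] flags=0000 GT?T → r2=0xae
[4] flags=1001 → (cmp)
[5] flags=1001 NE?T → r3=0xec
[6] flags=1001 EQ?F → skip
[7] flags=1001 VC?F → skip
[8] flags=1001 → (cmp)
[9] flags=1001 HI?F → skip
[10] flags=1001 PL?F → skip
[11] flags=1001 CS?F → skip

FIX = (r3, 0xec)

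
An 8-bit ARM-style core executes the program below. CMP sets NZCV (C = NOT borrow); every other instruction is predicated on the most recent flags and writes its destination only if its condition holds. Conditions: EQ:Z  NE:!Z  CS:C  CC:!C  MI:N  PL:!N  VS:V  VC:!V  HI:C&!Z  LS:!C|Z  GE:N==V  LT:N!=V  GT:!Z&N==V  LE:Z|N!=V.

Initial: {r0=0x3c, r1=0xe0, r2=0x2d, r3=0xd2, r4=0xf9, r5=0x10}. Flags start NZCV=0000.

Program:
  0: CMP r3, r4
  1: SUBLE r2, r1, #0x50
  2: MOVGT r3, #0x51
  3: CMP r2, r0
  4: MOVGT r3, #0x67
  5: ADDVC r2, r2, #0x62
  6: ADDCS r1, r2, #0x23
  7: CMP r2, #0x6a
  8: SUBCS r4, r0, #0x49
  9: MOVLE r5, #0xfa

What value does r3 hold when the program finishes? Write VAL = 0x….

VAL = 0xd2

[0] flags=1000 → (cmp)
[1] flags=1000 LE?T → r2=0x90
[2] flags=1000 GT?F → skip
[3] flags=0011 → (cmp)
[4] flags=0011 GT?F → skip
[5] flags=0011 VC?F → skip
[6] flags=0011 CS?T → r1=0xb3
[7] flags=0011 → (cmp)
[8] flags=0011 CS?T → r4=0xf3
[9] flags=0011 LE?T → r5=0xfa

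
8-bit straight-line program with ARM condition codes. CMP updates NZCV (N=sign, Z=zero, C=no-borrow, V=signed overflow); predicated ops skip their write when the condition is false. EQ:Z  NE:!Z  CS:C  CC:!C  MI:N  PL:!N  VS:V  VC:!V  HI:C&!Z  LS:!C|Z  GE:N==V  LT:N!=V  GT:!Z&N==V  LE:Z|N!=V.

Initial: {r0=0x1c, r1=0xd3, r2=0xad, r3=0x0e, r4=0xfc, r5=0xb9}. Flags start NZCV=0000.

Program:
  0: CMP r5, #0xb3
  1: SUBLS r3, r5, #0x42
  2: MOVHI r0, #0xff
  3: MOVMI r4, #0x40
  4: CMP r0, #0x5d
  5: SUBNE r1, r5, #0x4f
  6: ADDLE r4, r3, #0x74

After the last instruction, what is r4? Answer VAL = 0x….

0: ✓ CMP  NZCV=0010
1: · SUBLS
2: ✓ MOVHI  r0←0xff
3: · MOVMI
4: ✓ CMP  NZCV=1010
5: ✓ SUBNE  r1←0x6a
6: ✓ ADDLE  r4←0x82

VAL = 0x82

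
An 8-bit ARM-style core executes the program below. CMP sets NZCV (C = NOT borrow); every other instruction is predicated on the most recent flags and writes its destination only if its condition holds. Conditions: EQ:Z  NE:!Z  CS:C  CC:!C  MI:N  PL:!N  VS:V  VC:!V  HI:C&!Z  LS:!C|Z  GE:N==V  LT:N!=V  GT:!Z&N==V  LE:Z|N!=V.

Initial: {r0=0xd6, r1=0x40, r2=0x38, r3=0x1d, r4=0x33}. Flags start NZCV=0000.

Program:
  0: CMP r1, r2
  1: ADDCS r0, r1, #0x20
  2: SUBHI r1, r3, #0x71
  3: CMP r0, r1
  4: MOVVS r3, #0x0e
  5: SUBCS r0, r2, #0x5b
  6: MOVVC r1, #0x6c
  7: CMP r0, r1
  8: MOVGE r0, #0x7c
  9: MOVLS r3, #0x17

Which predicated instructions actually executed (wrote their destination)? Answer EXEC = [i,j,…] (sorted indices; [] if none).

EXEC = [1,2,4,8,9]

[0] flags=0010 → (cmp)
[1] flags=0010 CS?T → r0=0x60
[2] flags=0010 HI?T → r1=0xac
[3] flags=1001 → (cmp)
[4] flags=1001 VS?T → r3=0x0e
[5] flags=1001 CS?F → skip
[6] flags=1001 VC?F → skip
[7] flags=1001 → (cmp)
[8] flags=1001 GE?T → r0=0x7c
[9] flags=1001 LS?T → r3=0x17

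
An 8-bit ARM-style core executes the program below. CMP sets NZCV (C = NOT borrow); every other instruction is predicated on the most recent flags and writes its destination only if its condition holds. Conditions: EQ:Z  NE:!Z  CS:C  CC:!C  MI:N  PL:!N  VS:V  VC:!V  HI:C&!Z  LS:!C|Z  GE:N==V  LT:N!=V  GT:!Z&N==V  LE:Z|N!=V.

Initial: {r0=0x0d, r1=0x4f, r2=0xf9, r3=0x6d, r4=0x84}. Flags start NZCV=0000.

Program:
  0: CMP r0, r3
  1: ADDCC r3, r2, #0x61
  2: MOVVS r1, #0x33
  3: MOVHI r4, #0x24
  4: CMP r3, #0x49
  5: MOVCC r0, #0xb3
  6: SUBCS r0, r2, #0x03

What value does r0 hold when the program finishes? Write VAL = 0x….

VAL = 0xf6

[0] flags=1000 → (cmp)
[1] flags=1000 CC?T → r3=0x5a
[2] flags=1000 VS?F → skip
[3] flags=1000 HI?F → skip
[4] flags=0010 → (cmp)
[5] flags=0010 CC?F → skip
[6] flags=0010 CS?T → r0=0xf6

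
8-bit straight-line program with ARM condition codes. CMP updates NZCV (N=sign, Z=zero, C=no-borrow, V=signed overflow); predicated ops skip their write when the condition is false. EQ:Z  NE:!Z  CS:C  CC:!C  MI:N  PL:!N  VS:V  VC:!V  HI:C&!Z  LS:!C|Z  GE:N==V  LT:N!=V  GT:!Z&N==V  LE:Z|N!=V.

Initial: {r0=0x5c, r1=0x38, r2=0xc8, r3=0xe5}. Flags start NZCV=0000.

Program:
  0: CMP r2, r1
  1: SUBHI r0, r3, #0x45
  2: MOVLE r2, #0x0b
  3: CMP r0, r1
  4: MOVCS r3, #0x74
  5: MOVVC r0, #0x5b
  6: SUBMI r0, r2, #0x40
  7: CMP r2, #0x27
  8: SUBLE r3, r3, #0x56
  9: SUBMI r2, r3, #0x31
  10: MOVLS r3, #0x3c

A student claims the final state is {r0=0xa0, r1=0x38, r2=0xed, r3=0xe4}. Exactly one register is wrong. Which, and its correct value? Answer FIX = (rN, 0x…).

FIX = (r3, 0x3c)

[0] flags=1010 → (cmp)
[1] flags=1010 HI?T → r0=0xa0
[2] flags=1010 LE?T → r2=0x0b
[3] flags=0011 → (cmp)
[4] flags=0011 CS?T → r3=0x74
[5] flags=0011 VC?F → skip
[6] flags=0011 MI?F → skip
[7] flags=1000 → (cmp)
[8] flags=1000 LE?T → r3=0x1e
[9] flags=1000 MI?T → r2=0xed
[10] flags=1000 LS?T → r3=0x3c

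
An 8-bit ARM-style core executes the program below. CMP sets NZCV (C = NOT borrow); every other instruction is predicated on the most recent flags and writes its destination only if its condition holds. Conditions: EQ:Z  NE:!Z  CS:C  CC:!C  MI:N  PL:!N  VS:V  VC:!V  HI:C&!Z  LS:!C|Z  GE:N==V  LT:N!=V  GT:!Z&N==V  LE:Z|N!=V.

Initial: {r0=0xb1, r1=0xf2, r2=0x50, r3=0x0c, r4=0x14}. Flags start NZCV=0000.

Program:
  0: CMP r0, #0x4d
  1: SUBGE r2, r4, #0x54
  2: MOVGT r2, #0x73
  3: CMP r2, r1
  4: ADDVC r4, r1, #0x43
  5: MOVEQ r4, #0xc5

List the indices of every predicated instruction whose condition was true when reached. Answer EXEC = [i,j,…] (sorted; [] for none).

EXEC = [4]

0: ✓ CMP  NZCV=0011
1: · SUBGE
2: · MOVGT
3: ✓ CMP  NZCV=0000
4: ✓ ADDVC  r4←0x35
5: · MOVEQ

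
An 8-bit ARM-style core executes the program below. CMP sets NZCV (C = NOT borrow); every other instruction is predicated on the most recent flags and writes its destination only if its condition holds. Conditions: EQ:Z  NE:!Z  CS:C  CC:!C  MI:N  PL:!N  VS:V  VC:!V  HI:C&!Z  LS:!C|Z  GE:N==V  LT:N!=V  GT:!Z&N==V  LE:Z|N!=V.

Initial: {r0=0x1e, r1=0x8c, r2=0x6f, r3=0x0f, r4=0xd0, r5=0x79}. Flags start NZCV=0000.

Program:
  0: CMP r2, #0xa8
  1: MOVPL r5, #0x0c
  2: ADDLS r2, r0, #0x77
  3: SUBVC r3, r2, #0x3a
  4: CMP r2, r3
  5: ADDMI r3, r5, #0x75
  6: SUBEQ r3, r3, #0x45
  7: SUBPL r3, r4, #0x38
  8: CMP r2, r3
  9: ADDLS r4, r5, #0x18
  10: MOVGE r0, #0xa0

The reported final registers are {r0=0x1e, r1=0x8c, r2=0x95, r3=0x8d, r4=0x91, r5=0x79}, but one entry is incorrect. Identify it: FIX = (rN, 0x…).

[0] flags=1001 → (cmp)
[1] flags=1001 PL?F → skip
[2] flags=1001 LS?T → r2=0x95
[3] flags=1001 VC?F → skip
[4] flags=1010 → (cmp)
[5] flags=1010 MI?T → r3=0xee
[6] flags=1010 EQ?F → skip
[7] flags=1010 PL?F → skip
[8] flags=1000 → (cmp)
[9] flags=1000 LS?T → r4=0x91
[10] flags=1000 GE?F → skip

FIX = (r3, 0xee)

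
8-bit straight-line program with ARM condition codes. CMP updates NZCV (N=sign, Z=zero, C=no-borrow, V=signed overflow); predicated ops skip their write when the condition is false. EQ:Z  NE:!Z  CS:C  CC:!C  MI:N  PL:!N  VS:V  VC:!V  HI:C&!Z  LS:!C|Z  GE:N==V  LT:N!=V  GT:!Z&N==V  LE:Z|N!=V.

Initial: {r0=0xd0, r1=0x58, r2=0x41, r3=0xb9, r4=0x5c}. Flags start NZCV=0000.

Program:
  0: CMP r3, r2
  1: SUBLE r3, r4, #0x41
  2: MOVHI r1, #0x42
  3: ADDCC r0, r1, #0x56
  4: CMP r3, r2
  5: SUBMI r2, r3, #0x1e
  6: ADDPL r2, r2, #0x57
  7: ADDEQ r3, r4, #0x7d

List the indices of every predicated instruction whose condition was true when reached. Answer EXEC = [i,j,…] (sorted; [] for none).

[0] flags=0011 → (cmp)
[1] flags=0011 LE?T → r3=0x1b
[2] flags=0011 HI?T → r1=0x42
[3] flags=0011 CC?F → skip
[4] flags=1000 → (cmp)
[5] flags=1000 MI?T → r2=0xfd
[6] flags=1000 PL?F → skip
[7] flags=1000 EQ?F → skip

EXEC = [1,2,5]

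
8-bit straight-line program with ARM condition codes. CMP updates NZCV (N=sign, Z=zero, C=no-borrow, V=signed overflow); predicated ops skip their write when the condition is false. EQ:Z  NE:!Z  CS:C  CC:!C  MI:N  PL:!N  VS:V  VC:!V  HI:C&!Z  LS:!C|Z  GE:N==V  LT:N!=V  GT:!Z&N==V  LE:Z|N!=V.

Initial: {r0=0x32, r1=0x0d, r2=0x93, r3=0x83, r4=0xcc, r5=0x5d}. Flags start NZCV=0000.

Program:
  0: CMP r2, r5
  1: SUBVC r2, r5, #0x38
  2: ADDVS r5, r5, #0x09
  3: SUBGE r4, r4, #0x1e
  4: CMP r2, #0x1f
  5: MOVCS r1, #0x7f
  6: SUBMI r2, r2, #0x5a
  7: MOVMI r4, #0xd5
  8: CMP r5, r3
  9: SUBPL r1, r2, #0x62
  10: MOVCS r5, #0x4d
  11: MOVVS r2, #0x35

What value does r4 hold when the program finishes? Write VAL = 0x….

0: ✓ CMP  NZCV=0011
1: · SUBVC
2: ✓ ADDVS  r5←0x66
3: · SUBGE
4: ✓ CMP  NZCV=0011
5: ✓ MOVCS  r1←0x7f
6: · SUBMI
7: · MOVMI
8: ✓ CMP  NZCV=1001
9: · SUBPL
10: · MOVCS
11: ✓ MOVVS  r2←0x35

VAL = 0xcc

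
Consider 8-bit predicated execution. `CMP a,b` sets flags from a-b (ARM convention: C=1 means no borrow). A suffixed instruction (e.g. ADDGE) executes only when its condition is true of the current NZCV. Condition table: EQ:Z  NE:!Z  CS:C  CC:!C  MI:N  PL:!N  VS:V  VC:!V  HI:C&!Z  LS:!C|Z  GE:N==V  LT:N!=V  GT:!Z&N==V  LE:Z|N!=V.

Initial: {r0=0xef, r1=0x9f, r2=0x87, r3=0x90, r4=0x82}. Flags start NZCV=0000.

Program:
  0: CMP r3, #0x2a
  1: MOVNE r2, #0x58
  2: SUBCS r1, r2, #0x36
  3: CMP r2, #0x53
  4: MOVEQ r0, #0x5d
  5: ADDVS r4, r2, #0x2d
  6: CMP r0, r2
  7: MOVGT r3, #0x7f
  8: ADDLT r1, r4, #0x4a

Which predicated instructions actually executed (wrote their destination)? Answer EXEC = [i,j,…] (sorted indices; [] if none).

EXEC = [1,2,8]

[0] flags=0011 → (cmp)
[1] flags=0011 NE?T → r2=0x58
[2] flags=0011 CS?T → r1=0x22
[3] flags=0010 → (cmp)
[4] flags=0010 EQ?F → skip
[5] flags=0010 VS?F → skip
[6] flags=1010 → (cmp)
[7] flags=1010 GT?F → skip
[8] flags=1010 LT?T → r1=0xcc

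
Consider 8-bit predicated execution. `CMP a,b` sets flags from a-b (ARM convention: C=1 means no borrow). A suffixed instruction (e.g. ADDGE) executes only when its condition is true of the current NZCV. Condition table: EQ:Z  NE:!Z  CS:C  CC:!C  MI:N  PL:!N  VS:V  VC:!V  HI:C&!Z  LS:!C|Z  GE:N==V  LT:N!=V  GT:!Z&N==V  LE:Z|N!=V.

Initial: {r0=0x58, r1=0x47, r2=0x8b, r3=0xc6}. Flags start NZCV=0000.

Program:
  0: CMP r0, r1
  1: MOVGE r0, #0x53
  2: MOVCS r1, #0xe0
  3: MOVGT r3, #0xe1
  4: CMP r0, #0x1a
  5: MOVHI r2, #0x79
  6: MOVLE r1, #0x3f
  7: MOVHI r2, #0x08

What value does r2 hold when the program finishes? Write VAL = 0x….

0: ✓ CMP  NZCV=0010
1: ✓ MOVGE  r0←0x53
2: ✓ MOVCS  r1←0xe0
3: ✓ MOVGT  r3←0xe1
4: ✓ CMP  NZCV=0010
5: ✓ MOVHI  r2←0x79
6: · MOVLE
7: ✓ MOVHI  r2←0x08

VAL = 0x08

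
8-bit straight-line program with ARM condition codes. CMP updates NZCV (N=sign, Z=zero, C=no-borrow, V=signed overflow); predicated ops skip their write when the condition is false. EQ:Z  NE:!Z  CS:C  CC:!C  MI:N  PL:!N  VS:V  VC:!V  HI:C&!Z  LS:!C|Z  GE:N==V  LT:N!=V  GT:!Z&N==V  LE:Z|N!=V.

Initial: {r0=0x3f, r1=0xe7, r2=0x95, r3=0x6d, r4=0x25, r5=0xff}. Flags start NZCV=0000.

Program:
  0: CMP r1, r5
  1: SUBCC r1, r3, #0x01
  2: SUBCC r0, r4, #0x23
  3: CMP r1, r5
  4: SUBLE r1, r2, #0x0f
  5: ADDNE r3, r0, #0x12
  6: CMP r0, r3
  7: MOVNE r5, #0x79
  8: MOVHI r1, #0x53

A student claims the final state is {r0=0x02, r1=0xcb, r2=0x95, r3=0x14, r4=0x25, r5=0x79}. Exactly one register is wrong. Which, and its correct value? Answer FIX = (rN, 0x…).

FIX = (r1, 0x6c)

0: ✓ CMP  NZCV=1000
1: ✓ SUBCC  r1←0x6c
2: ✓ SUBCC  r0←0x02
3: ✓ CMP  NZCV=0000
4: · SUBLE
5: ✓ ADDNE  r3←0x14
6: ✓ CMP  NZCV=1000
7: ✓ MOVNE  r5←0x79
8: · MOVHI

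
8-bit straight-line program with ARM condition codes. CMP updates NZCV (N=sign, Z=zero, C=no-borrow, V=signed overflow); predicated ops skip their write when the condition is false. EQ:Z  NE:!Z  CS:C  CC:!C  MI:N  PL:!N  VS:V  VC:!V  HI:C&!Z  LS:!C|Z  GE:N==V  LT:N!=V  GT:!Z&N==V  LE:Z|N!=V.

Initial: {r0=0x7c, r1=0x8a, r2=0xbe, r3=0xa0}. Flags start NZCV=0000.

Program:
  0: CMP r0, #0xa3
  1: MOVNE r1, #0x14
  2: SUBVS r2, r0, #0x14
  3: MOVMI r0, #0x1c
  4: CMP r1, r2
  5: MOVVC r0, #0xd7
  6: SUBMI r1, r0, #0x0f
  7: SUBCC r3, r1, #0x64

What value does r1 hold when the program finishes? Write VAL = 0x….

VAL = 0xc8

[0] flags=1001 → (cmp)
[1] flags=1001 NE?T → r1=0x14
[2] flags=1001 VS?T → r2=0x68
[3] flags=1001 MI?T → r0=0x1c
[4] flags=1000 → (cmp)
[5] flags=1000 VC?T → r0=0xd7
[6] flags=1000 MI?T → r1=0xc8
[7] flags=1000 CC?T → r3=0x64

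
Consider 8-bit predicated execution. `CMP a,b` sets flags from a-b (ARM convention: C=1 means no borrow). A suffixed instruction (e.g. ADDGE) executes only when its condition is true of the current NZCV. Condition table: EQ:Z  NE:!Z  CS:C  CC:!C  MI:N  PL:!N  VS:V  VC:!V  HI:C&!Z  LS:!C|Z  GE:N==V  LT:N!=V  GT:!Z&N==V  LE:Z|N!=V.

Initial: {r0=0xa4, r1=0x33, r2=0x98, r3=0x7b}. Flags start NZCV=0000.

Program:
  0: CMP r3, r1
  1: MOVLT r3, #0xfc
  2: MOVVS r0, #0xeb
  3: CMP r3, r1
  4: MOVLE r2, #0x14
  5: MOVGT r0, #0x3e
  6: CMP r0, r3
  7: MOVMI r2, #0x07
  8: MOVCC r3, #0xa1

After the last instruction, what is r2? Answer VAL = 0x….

VAL = 0x07

[0] flags=0010 → (cmp)
[1] flags=0010 LT?F → skip
[2] flags=0010 VS?F → skip
[3] flags=0010 → (cmp)
[4] flags=0010 LE?F → skip
[5] flags=0010 GT?T → r0=0x3e
[6] flags=1000 → (cmp)
[7] flags=1000 MI?T → r2=0x07
[8] flags=1000 CC?T → r3=0xa1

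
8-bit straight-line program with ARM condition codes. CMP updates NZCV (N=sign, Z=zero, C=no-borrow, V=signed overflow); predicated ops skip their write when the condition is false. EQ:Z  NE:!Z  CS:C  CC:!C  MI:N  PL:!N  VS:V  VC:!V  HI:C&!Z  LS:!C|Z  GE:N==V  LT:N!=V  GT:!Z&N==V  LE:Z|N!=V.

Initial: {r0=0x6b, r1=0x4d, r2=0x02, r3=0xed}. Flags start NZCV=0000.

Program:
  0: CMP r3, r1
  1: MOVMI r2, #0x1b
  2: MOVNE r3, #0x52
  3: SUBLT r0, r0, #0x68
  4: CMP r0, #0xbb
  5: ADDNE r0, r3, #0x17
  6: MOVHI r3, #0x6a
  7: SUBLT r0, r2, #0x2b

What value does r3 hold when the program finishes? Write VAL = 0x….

VAL = 0x52

0: ✓ CMP  NZCV=1010
1: ✓ MOVMI  r2←0x1b
2: ✓ MOVNE  r3←0x52
3: ✓ SUBLT  r0←0x03
4: ✓ CMP  NZCV=0000
5: ✓ ADDNE  r0←0x69
6: · MOVHI
7: · SUBLT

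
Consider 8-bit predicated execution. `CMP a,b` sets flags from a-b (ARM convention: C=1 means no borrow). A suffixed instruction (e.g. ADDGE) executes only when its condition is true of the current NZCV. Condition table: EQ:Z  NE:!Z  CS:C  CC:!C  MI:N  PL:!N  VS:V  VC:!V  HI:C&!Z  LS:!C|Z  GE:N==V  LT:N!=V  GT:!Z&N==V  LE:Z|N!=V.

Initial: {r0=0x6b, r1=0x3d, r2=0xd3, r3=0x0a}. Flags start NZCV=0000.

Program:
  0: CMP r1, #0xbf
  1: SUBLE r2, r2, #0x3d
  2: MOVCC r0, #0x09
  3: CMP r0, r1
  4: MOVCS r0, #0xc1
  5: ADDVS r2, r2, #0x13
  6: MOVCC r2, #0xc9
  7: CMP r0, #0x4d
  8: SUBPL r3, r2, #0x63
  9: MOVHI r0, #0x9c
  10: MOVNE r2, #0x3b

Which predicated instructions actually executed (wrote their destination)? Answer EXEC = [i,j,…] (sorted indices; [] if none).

EXEC = [2,6,10]

0: ✓ CMP  NZCV=0000
1: · SUBLE
2: ✓ MOVCC  r0←0x09
3: ✓ CMP  NZCV=1000
4: · MOVCS
5: · ADDVS
6: ✓ MOVCC  r2←0xc9
7: ✓ CMP  NZCV=1000
8: · SUBPL
9: · MOVHI
10: ✓ MOVNE  r2←0x3b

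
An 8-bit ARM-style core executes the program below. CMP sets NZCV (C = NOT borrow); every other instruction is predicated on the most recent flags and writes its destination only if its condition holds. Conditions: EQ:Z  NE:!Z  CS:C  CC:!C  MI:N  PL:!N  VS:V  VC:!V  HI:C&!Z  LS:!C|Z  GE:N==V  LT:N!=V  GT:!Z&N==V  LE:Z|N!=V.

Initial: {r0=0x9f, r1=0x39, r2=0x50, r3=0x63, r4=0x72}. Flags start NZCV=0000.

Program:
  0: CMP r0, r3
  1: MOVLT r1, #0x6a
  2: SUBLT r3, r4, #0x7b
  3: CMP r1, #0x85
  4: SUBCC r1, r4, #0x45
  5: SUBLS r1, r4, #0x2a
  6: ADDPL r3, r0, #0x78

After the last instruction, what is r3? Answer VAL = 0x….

0: ✓ CMP  NZCV=0011
1: ✓ MOVLT  r1←0x6a
2: ✓ SUBLT  r3←0xf7
3: ✓ CMP  NZCV=1001
4: ✓ SUBCC  r1←0x2d
5: ✓ SUBLS  r1←0x48
6: · ADDPL

VAL = 0xf7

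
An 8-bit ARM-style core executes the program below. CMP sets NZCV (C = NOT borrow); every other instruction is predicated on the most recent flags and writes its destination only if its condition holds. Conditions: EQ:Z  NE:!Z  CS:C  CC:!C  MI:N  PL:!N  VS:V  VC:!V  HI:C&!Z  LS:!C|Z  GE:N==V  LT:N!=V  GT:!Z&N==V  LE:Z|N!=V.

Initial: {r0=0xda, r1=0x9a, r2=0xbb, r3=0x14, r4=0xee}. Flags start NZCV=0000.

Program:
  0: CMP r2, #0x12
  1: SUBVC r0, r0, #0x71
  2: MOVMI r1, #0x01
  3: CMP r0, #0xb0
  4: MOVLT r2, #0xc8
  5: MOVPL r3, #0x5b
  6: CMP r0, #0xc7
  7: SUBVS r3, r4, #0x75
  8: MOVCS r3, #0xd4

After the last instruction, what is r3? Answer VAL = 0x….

0: ✓ CMP  NZCV=1010
1: ✓ SUBVC  r0←0x69
2: ✓ MOVMI  r1←0x01
3: ✓ CMP  NZCV=1001
4: · MOVLT
5: · MOVPL
6: ✓ CMP  NZCV=1001
7: ✓ SUBVS  r3←0x79
8: · MOVCS

VAL = 0x79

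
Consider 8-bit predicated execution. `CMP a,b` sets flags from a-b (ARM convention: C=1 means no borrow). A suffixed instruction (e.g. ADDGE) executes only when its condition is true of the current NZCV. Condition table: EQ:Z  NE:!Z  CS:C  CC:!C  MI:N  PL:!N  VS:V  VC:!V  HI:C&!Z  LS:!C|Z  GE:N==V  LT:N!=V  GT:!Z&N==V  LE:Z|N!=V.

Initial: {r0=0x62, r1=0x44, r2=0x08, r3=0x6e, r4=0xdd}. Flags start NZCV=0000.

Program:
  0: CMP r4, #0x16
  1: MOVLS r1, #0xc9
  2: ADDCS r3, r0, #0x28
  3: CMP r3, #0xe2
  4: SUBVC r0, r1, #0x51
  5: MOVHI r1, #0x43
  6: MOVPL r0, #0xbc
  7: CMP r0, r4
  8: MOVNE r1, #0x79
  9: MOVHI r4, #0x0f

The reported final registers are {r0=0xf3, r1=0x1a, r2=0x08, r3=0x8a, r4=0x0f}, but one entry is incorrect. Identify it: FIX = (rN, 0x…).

[0] flags=1010 → (cmp)
[1] flags=1010 LS?F → skip
[2] flags=1010 CS?T → r3=0x8a
[3] flags=1000 → (cmp)
[4] flags=1000 VC?T → r0=0xf3
[5] flags=1000 HI?F → skip
[6] flags=1000 PL?F → skip
[7] flags=0010 → (cmp)
[8] flags=0010 NE?T → r1=0x79
[9] flags=0010 HI?T → r4=0x0f

FIX = (r1, 0x79)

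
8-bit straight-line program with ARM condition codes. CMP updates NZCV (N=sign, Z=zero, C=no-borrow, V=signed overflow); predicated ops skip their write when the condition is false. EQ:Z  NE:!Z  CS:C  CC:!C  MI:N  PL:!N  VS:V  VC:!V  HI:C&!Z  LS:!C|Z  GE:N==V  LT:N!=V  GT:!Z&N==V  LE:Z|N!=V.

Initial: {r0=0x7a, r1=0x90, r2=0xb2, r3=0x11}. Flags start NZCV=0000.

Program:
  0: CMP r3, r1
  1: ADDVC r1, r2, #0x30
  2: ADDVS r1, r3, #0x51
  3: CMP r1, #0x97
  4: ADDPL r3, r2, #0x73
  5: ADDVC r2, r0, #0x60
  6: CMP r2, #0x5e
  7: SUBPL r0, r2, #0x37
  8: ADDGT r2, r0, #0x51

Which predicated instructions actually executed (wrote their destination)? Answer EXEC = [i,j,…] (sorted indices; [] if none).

0: ✓ CMP  NZCV=1001
1: · ADDVC
2: ✓ ADDVS  r1←0x62
3: ✓ CMP  NZCV=1001
4: · ADDPL
5: · ADDVC
6: ✓ CMP  NZCV=0011
7: ✓ SUBPL  r0←0x7b
8: · ADDGT

EXEC = [2,7]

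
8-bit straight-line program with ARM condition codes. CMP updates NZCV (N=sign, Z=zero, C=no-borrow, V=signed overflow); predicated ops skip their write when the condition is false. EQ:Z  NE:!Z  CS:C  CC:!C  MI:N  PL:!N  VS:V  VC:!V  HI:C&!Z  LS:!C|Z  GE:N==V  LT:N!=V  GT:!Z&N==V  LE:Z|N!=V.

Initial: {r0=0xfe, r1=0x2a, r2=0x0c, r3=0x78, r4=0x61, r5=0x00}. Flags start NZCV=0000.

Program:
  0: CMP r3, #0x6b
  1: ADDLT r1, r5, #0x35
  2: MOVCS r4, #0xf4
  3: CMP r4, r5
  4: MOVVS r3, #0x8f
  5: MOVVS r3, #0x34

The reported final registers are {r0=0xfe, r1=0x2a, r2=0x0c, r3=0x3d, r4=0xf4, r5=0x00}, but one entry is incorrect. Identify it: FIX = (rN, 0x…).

FIX = (r3, 0x78)

0: ✓ CMP  NZCV=0010
1: · ADDLT
2: ✓ MOVCS  r4←0xf4
3: ✓ CMP  NZCV=1010
4: · MOVVS
5: · MOVVS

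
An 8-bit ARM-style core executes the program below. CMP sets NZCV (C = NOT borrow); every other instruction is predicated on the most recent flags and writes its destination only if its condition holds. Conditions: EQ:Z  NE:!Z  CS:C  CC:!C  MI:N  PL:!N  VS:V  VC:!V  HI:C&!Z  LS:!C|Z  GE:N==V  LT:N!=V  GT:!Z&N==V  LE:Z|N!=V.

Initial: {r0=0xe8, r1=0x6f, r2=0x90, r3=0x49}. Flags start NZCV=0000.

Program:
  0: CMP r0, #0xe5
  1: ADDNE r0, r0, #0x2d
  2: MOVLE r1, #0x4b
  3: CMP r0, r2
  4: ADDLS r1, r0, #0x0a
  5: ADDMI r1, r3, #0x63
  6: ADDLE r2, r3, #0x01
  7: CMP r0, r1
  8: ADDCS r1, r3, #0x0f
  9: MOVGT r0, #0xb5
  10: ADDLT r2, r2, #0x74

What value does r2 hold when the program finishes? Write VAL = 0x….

[0] flags=0010 → (cmp)
[1] flags=0010 NE?T → r0=0x15
[2] flags=0010 LE?F → skip
[3] flags=1001 → (cmp)
[4] flags=1001 LS?T → r1=0x1f
[5] flags=1001 MI?T → r1=0xac
[6] flags=1001 LE?F → skip
[7] flags=0000 → (cmp)
[8] flags=0000 CS?F → skip
[9] flags=0000 GT?T → r0=0xb5
[10] flags=0000 LT?F → skip

VAL = 0x90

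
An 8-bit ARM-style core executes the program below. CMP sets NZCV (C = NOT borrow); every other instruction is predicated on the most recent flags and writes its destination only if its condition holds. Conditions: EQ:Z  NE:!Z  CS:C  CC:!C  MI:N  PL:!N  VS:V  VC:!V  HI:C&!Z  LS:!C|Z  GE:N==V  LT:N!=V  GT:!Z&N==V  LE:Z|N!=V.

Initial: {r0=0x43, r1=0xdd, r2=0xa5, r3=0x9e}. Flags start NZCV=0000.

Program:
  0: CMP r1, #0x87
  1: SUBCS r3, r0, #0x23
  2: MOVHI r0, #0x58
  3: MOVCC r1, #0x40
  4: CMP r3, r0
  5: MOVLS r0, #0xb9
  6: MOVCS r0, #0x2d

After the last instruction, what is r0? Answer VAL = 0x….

[0] flags=0010 → (cmp)
[1] flags=0010 CS?T → r3=0x20
[2] flags=0010 HI?T → r0=0x58
[3] flags=0010 CC?F → skip
[4] flags=1000 → (cmp)
[5] flags=1000 LS?T → r0=0xb9
[6] flags=1000 CS?F → skip

VAL = 0xb9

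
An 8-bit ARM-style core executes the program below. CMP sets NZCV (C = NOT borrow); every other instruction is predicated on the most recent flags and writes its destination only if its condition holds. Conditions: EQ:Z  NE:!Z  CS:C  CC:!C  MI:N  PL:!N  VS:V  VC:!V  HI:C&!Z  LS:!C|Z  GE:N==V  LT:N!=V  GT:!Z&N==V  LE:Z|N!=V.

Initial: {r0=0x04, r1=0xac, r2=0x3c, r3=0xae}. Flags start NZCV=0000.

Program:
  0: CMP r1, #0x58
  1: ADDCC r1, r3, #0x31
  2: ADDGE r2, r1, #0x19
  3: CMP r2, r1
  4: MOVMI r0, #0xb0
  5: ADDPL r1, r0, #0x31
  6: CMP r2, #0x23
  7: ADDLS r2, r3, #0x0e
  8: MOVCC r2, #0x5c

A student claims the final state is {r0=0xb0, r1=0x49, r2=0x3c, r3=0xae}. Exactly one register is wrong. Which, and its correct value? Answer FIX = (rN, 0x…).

0: ✓ CMP  NZCV=0011
1: · ADDCC
2: · ADDGE
3: ✓ CMP  NZCV=1001
4: ✓ MOVMI  r0←0xb0
5: · ADDPL
6: ✓ CMP  NZCV=0010
7: · ADDLS
8: · MOVCC

FIX = (r1, 0xac)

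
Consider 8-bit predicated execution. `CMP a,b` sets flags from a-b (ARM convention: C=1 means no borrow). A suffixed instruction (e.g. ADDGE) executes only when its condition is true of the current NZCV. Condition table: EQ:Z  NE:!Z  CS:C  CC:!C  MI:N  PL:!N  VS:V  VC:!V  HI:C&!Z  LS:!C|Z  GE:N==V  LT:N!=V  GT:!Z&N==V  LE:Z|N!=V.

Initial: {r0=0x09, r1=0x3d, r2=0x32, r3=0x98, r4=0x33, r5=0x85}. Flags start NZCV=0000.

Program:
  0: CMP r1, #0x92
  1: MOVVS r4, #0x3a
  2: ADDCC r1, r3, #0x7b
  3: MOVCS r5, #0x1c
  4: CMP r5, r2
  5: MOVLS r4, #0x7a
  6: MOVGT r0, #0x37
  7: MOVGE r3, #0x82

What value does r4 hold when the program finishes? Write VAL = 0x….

[0] flags=1001 → (cmp)
[1] flags=1001 VS?T → r4=0x3a
[2] flags=1001 CC?T → r1=0x13
[3] flags=1001 CS?F → skip
[4] flags=0011 → (cmp)
[5] flags=0011 LS?F → skip
[6] flags=0011 GT?F → skip
[7] flags=0011 GE?F → skip

VAL = 0x3a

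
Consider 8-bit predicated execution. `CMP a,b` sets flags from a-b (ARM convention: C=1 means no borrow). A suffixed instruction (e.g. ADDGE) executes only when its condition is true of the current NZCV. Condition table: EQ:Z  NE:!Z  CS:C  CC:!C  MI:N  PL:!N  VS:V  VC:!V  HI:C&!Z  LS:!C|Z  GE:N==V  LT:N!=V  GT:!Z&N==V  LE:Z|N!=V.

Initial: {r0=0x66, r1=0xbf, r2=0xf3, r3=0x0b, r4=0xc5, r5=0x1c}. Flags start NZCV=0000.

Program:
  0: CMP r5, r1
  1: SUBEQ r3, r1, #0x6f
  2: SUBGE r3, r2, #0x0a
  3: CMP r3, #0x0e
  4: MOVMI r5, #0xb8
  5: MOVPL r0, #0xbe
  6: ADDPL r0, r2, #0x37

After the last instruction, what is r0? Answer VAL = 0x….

0: ✓ CMP  NZCV=0000
1: · SUBEQ
2: ✓ SUBGE  r3←0xe9
3: ✓ CMP  NZCV=1010
4: ✓ MOVMI  r5←0xb8
5: · MOVPL
6: · ADDPL

VAL = 0x66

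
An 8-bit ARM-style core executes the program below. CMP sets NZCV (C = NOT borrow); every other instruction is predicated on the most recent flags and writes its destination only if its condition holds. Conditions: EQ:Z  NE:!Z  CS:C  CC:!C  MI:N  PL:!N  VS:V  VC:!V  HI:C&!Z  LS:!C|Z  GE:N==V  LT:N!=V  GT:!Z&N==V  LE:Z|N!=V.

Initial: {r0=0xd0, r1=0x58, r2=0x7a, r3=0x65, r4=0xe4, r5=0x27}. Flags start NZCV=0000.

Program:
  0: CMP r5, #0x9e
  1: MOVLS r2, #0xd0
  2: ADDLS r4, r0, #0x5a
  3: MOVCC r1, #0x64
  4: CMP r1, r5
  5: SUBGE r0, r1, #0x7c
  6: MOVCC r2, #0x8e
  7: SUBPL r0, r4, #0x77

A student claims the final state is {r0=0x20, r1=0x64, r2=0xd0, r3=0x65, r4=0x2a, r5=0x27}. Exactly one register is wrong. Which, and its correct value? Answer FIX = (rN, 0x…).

0: ✓ CMP  NZCV=1001
1: ✓ MOVLS  r2←0xd0
2: ✓ ADDLS  r4←0x2a
3: ✓ MOVCC  r1←0x64
4: ✓ CMP  NZCV=0010
5: ✓ SUBGE  r0←0xe8
6: · MOVCC
7: ✓ SUBPL  r0←0xb3

FIX = (r0, 0xb3)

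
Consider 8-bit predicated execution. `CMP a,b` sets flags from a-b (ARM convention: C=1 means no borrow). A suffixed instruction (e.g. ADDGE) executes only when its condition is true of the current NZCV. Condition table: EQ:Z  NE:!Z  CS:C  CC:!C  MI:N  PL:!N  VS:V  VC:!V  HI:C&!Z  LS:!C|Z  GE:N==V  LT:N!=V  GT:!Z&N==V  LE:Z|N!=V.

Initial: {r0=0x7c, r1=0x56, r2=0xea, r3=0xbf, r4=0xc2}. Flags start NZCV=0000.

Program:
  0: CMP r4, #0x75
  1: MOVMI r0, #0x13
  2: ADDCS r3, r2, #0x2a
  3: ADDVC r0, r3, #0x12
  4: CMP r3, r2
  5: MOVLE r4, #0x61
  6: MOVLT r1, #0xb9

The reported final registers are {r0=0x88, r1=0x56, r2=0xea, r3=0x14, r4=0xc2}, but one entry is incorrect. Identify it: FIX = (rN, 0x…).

FIX = (r0, 0x7c)

0: ✓ CMP  NZCV=0011
1: · MOVMI
2: ✓ ADDCS  r3←0x14
3: · ADDVC
4: ✓ CMP  NZCV=0000
5: · MOVLE
6: · MOVLT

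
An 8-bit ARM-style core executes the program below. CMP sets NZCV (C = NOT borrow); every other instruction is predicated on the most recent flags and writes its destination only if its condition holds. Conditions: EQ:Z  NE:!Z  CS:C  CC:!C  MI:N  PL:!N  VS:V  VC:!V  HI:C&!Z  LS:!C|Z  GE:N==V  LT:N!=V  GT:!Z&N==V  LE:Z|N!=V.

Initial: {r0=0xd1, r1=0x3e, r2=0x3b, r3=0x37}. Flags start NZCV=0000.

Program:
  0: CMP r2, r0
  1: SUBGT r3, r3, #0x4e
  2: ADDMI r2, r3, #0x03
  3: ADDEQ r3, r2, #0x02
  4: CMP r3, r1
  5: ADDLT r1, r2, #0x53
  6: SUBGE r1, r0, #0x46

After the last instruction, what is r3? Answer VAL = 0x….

VAL = 0xe9

0: ✓ CMP  NZCV=0000
1: ✓ SUBGT  r3←0xe9
2: · ADDMI
3: · ADDEQ
4: ✓ CMP  NZCV=1010
5: ✓ ADDLT  r1←0x8e
6: · SUBGE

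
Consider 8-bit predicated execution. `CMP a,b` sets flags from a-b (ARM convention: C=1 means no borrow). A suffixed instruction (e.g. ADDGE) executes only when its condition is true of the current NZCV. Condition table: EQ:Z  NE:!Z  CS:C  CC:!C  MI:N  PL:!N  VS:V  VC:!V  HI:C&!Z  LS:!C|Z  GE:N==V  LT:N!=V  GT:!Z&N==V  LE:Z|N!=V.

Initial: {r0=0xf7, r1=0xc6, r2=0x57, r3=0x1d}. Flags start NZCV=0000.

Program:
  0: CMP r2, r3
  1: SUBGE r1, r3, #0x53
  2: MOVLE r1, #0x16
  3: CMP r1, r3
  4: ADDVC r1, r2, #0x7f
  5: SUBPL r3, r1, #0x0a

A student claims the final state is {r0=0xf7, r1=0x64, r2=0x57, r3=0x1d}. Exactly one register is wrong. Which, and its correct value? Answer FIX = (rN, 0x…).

[0] flags=0010 → (cmp)
[1] flags=0010 GE?T → r1=0xca
[2] flags=0010 LE?F → skip
[3] flags=1010 → (cmp)
[4] flags=1010 VC?T → r1=0xd6
[5] flags=1010 PL?F → skip

FIX = (r1, 0xd6)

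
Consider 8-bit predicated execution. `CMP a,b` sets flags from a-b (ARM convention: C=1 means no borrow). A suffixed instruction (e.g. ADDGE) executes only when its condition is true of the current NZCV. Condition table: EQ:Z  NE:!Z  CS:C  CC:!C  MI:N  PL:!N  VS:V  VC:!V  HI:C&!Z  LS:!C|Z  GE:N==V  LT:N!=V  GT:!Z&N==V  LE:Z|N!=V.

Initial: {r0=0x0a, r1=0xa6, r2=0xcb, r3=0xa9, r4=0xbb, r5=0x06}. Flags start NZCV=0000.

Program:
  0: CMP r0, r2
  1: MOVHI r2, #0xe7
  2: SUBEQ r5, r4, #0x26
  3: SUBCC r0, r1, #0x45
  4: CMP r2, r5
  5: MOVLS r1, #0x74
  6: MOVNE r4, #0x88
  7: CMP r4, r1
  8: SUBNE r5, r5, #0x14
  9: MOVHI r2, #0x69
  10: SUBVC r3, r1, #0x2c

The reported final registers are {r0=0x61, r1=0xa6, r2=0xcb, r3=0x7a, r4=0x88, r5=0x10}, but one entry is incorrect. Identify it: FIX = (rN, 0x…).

FIX = (r5, 0xf2)

0: ✓ CMP  NZCV=0000
1: · MOVHI
2: · SUBEQ
3: ✓ SUBCC  r0←0x61
4: ✓ CMP  NZCV=1010
5: · MOVLS
6: ✓ MOVNE  r4←0x88
7: ✓ CMP  NZCV=1000
8: ✓ SUBNE  r5←0xf2
9: · MOVHI
10: ✓ SUBVC  r3←0x7a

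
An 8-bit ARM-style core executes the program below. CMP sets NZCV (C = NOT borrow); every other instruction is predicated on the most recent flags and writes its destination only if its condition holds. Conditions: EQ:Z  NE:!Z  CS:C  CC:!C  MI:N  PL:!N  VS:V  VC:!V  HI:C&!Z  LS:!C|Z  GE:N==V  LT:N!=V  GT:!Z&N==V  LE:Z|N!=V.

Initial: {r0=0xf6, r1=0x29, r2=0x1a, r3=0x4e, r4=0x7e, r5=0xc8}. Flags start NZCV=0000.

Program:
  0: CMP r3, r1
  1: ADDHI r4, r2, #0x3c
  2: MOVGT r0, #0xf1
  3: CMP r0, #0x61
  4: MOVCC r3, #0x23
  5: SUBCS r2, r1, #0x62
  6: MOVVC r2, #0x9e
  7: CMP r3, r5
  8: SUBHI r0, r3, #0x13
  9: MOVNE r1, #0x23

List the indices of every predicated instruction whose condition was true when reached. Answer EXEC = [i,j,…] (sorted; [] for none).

EXEC = [1,2,5,6,9]

[0] flags=0010 → (cmp)
[1] flags=0010 HI?T → r4=0x56
[2] flags=0010 GT?T → r0=0xf1
[3] flags=1010 → (cmp)
[4] flags=1010 CC?F → skip
[5] flags=1010 CS?T → r2=0xc7
[6] flags=1010 VC?T → r2=0x9e
[7] flags=1001 → (cmp)
[8] flags=1001 HI?F → skip
[9] flags=1001 NE?T → r1=0x23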